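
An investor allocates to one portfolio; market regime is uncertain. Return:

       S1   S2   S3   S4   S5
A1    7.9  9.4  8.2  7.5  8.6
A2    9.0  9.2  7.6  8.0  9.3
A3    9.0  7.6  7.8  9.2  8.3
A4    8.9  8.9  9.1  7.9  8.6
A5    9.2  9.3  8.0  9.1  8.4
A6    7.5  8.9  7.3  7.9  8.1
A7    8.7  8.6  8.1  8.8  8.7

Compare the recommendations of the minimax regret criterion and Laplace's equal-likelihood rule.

minimax regret → A7; laplace → A5 (disagree)

Column bests: S1=9.2, S2=9.4, S3=9.1, S4=9.2, S5=9.3.
A1 regrets: 1.3, 0.0, 0.9, 1.7, 0.7 → max 1.7
A2 regrets: 0.2, 0.2, 1.5, 1.2, 0.0 → max 1.5
A3 regrets: 0.2, 1.8, 1.3, 0.0, 1.0 → max 1.8
A4 regrets: 0.3, 0.5, 0.0, 1.3, 0.7 → max 1.3
A5 regrets: 0.0, 0.1, 1.1, 0.1, 0.9 → max 1.1
A6 regrets: 1.7, 0.5, 1.8, 1.3, 1.2 → max 1.8
A7 regrets: 0.5, 0.8, 1.0, 0.4, 0.6 → max 1.0
Smallest max regret = 1.0 → A7.
Row averages: A1=8.32, A2=8.62, A3=8.38, A4=8.68, A5=8.8, A6=7.94, A7=8.58
Highest average = 8.8 → A5.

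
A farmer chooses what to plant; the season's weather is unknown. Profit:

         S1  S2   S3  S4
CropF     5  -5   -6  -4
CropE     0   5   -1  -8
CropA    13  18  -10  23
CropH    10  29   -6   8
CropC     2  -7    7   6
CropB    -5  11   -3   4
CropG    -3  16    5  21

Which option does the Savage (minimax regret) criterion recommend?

CropH

Column bests: S1=13, S2=29, S3=7, S4=23.
CropF regrets: 8, 34, 13, 27 → max 34
CropE regrets: 13, 24, 8, 31 → max 31
CropA regrets: 0, 11, 17, 0 → max 17
CropH regrets: 3, 0, 13, 15 → max 15
CropC regrets: 11, 36, 0, 17 → max 36
CropB regrets: 18, 18, 10, 19 → max 19
CropG regrets: 16, 13, 2, 2 → max 16
Smallest max regret = 15 → CropH.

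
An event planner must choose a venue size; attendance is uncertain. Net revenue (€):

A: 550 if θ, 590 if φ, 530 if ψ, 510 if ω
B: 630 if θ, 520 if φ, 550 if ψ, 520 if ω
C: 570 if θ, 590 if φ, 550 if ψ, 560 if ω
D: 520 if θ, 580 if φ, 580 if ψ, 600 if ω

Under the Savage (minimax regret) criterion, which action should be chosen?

Column bests: θ=630, φ=590, ψ=580, ω=600.
A regrets: 80, 0, 50, 90 → max 90
B regrets: 0, 70, 30, 80 → max 80
C regrets: 60, 0, 30, 40 → max 60
D regrets: 110, 10, 0, 0 → max 110
Smallest max regret = 60 → C.

C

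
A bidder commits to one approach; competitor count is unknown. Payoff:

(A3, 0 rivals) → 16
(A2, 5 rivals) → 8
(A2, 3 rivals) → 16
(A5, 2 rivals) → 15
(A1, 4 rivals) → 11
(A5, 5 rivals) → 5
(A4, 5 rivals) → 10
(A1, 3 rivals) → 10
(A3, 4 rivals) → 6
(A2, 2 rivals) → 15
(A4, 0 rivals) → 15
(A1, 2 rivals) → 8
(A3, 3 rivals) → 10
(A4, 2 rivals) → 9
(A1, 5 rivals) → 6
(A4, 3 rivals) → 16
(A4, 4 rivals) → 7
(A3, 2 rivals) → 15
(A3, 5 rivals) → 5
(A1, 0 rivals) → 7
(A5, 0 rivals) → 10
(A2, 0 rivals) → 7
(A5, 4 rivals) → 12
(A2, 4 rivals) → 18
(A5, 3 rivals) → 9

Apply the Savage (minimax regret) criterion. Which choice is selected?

Column bests: 0 rivals=16, 2 rivals=15, 3 rivals=16, 4 rivals=18, 5 rivals=10.
A1 regrets: 9, 7, 6, 7, 4 → max 9
A2 regrets: 9, 0, 0, 0, 2 → max 9
A3 regrets: 0, 0, 6, 12, 5 → max 12
A4 regrets: 1, 6, 0, 11, 0 → max 11
A5 regrets: 6, 0, 7, 6, 5 → max 7
Smallest max regret = 7 → A5.

A5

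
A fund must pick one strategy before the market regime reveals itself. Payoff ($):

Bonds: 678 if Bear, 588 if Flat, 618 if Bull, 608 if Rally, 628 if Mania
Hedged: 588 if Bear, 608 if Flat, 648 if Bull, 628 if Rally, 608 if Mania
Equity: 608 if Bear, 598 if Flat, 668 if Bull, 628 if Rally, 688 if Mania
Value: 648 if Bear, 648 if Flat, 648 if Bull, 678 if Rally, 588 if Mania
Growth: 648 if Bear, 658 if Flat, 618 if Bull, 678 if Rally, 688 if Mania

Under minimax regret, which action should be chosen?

Growth

Column bests: Bear=678, Flat=658, Bull=668, Rally=678, Mania=688.
Bonds regrets: 0, 70, 50, 70, 60 → max 70
Hedged regrets: 90, 50, 20, 50, 80 → max 90
Equity regrets: 70, 60, 0, 50, 0 → max 70
Value regrets: 30, 10, 20, 0, 100 → max 100
Growth regrets: 30, 0, 50, 0, 0 → max 50
Smallest max regret = 50 → Growth.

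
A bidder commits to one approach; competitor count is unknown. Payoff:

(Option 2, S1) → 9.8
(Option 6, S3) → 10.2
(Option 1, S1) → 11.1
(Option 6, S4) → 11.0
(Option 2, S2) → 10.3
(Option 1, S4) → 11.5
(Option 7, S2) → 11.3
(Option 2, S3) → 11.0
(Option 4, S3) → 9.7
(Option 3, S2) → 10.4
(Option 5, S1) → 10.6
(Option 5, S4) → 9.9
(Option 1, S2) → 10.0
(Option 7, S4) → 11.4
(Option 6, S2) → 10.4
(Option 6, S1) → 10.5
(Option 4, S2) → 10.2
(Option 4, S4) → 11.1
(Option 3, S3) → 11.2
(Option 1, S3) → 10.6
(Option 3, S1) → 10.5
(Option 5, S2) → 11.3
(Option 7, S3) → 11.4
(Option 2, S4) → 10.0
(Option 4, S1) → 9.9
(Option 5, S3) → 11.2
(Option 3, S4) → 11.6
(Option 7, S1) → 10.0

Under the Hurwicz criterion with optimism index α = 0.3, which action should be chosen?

Option 3

Option 1: 0.3·11.5 + 0.7·10.0 = 10.45
Option 2: 0.3·11.0 + 0.7·9.8 = 10.16
Option 3: 0.3·11.6 + 0.7·10.4 = 10.76
Option 4: 0.3·11.1 + 0.7·9.7 = 10.12
Option 5: 0.3·11.3 + 0.7·9.9 = 10.32
Option 6: 0.3·11.0 + 0.7·10.2 = 10.44
Option 7: 0.3·11.4 + 0.7·10.0 = 10.42
Highest Hurwicz score = 10.76 → Option 3.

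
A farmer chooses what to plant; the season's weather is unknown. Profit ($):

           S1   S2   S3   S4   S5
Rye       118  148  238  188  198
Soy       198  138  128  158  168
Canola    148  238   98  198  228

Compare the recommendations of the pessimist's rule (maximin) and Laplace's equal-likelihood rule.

maximin → Soy; laplace → Canola (disagree)

Row minima: Rye=118, Soy=128, Canola=98
Best worst-case = 128 → Soy.
Row averages: Rye=178, Soy=158, Canola=182
Highest average = 182 → Canola.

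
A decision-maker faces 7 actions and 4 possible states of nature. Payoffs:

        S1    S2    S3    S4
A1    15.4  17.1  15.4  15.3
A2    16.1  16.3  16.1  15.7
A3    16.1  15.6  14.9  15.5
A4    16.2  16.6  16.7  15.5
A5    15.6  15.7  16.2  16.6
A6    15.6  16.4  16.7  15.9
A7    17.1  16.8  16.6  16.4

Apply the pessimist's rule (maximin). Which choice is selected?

A7

Row minima: A1=15.3, A2=15.7, A3=14.9, A4=15.5, A5=15.6, A6=15.6, A7=16.4
Best worst-case = 16.4 → A7.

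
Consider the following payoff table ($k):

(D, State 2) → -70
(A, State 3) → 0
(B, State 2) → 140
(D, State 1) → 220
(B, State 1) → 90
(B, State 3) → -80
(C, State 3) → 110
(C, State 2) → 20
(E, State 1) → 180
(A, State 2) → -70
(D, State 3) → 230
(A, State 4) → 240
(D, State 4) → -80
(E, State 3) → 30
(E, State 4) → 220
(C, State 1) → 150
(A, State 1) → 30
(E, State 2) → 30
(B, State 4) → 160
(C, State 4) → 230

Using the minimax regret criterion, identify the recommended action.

Column bests: State 1=220, State 2=140, State 3=230, State 4=240.
A regrets: 190, 210, 230, 0 → max 230
B regrets: 130, 0, 310, 80 → max 310
C regrets: 70, 120, 120, 10 → max 120
D regrets: 0, 210, 0, 320 → max 320
E regrets: 40, 110, 200, 20 → max 200
Smallest max regret = 120 → C.

C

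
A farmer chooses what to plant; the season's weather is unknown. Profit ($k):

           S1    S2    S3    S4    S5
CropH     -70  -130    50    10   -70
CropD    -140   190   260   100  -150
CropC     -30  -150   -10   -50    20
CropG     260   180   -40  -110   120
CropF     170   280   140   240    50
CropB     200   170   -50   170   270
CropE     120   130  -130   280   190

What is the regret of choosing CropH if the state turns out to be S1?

Best payoff under S1 is 260.
Regret = 260 − (-70) = 330.

330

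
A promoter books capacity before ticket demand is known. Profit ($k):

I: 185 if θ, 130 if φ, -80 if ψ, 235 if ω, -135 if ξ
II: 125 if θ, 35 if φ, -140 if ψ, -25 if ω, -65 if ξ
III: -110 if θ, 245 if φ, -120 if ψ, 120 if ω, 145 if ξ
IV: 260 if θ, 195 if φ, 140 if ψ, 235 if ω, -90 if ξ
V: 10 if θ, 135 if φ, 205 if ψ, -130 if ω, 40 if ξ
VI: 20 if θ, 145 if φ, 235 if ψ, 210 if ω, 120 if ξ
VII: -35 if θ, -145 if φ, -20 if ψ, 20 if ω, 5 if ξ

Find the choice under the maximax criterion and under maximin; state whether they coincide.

maximax → IV; maximin → VI (disagree)

Row maxima: I=235, II=125, III=245, IV=260, V=205, VI=235, VII=20
Best best-case = 260 → IV.
Row minima: I=-135, II=-140, III=-120, IV=-90, V=-130, VI=20, VII=-145
Best worst-case = 20 → VI.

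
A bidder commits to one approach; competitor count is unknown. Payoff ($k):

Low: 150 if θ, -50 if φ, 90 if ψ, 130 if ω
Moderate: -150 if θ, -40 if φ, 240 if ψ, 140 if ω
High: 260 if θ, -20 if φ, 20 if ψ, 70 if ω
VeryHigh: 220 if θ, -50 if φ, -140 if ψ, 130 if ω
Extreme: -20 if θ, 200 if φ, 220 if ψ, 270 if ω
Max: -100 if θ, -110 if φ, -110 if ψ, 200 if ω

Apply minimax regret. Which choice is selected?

High

Column bests: θ=260, φ=200, ψ=240, ω=270.
Low regrets: 110, 250, 150, 140 → max 250
Moderate regrets: 410, 240, 0, 130 → max 410
High regrets: 0, 220, 220, 200 → max 220
VeryHigh regrets: 40, 250, 380, 140 → max 380
Extreme regrets: 280, 0, 20, 0 → max 280
Max regrets: 360, 310, 350, 70 → max 360
Smallest max regret = 220 → High.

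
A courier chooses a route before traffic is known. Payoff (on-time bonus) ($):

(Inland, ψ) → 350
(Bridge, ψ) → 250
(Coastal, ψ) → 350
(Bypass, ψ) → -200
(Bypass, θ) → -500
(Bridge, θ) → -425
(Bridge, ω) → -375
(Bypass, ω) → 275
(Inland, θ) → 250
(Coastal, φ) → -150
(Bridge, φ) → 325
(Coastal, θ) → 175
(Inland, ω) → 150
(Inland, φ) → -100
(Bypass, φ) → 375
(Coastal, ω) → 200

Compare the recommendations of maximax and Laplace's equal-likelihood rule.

maximax → Bypass; laplace → Inland (disagree)

Row maxima: Coastal=350, Bridge=325, Inland=350, Bypass=375
Best best-case = 375 → Bypass.
Row averages: Coastal=143.75, Bridge=-56.25, Inland=162.5, Bypass=-12.5
Highest average = 162.5 → Inland.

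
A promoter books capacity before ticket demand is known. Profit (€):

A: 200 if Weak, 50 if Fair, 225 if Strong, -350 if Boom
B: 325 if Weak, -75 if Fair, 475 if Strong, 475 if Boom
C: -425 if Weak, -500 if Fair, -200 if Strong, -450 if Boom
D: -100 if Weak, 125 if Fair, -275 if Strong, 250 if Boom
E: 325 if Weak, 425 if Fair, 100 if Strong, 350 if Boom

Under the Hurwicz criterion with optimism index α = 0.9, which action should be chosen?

A: 0.9·225 + 0.1·(-350) = 167.5
B: 0.9·475 + 0.1·(-75) = 420
C: 0.9·(-200) + 0.1·(-500) = -230
D: 0.9·250 + 0.1·(-275) = 197.5
E: 0.9·425 + 0.1·100 = 392.5
Highest Hurwicz score = 420 → B.

B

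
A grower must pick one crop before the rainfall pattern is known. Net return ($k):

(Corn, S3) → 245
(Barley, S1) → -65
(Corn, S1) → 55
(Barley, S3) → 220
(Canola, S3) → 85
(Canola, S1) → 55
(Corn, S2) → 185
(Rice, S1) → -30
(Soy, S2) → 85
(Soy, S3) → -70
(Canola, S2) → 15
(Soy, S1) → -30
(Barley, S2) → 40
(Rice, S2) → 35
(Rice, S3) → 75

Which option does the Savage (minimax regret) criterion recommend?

Corn

Column bests: S1=55, S2=185, S3=245.
Corn regrets: 0, 0, 0 → max 0
Canola regrets: 0, 170, 160 → max 170
Barley regrets: 120, 145, 25 → max 145
Soy regrets: 85, 100, 315 → max 315
Rice regrets: 85, 150, 170 → max 170
Smallest max regret = 0 → Corn.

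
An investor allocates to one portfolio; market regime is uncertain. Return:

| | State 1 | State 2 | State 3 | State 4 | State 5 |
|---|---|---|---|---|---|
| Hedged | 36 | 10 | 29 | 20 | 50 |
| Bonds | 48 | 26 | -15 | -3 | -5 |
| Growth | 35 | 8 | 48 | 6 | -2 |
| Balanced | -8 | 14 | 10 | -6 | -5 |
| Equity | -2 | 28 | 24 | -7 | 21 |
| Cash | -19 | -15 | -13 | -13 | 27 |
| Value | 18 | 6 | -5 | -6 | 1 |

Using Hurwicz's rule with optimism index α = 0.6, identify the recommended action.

Hedged: 0.6·50 + 0.4·10 = 34
Bonds: 0.6·48 + 0.4·(-15) = 22.8
Growth: 0.6·48 + 0.4·(-2) = 28
Balanced: 0.6·14 + 0.4·(-8) = 5.2
Equity: 0.6·28 + 0.4·(-7) = 14
Cash: 0.6·27 + 0.4·(-19) = 8.6
Value: 0.6·18 + 0.4·(-6) = 8.4
Highest Hurwicz score = 34 → Hedged.

Hedged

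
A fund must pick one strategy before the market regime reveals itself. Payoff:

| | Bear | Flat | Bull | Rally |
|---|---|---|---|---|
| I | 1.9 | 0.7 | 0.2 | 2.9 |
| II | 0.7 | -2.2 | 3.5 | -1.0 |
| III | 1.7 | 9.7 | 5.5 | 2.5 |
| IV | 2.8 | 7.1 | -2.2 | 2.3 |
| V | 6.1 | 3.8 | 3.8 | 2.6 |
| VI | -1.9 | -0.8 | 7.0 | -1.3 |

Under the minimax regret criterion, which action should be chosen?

Column bests: Bear=6.1, Flat=9.7, Bull=7.0, Rally=2.9.
I regrets: 4.2, 9.0, 6.8, 0.0 → max 9.0
II regrets: 5.4, 11.9, 3.5, 3.9 → max 11.9
III regrets: 4.4, 0.0, 1.5, 0.4 → max 4.4
IV regrets: 3.3, 2.6, 9.2, 0.6 → max 9.2
V regrets: 0.0, 5.9, 3.2, 0.3 → max 5.9
VI regrets: 8.0, 10.5, 0.0, 4.2 → max 10.5
Smallest max regret = 4.4 → III.

III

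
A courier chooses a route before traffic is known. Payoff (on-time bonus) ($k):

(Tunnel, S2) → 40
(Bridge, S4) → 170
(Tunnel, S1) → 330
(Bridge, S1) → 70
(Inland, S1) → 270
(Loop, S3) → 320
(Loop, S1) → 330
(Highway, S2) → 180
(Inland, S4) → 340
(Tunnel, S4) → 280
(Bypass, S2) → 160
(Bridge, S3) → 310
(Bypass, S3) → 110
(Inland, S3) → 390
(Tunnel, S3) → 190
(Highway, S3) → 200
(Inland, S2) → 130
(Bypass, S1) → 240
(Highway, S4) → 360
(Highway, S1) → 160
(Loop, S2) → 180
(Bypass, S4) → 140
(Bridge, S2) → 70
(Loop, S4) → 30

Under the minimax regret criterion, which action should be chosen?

Inland

Column bests: S1=330, S2=180, S3=390, S4=360.
Tunnel regrets: 0, 140, 200, 80 → max 200
Bypass regrets: 90, 20, 280, 220 → max 280
Inland regrets: 60, 50, 0, 20 → max 60
Loop regrets: 0, 0, 70, 330 → max 330
Bridge regrets: 260, 110, 80, 190 → max 260
Highway regrets: 170, 0, 190, 0 → max 190
Smallest max regret = 60 → Inland.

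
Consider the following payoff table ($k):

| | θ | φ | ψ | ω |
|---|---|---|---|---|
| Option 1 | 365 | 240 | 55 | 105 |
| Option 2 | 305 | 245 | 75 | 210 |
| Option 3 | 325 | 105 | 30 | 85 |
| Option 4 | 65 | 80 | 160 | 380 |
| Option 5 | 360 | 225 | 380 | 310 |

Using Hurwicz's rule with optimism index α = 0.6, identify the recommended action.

Option 5

Option 1: 0.6·365 + 0.4·55 = 241
Option 2: 0.6·305 + 0.4·75 = 213
Option 3: 0.6·325 + 0.4·30 = 207
Option 4: 0.6·380 + 0.4·65 = 254
Option 5: 0.6·380 + 0.4·225 = 318
Highest Hurwicz score = 318 → Option 5.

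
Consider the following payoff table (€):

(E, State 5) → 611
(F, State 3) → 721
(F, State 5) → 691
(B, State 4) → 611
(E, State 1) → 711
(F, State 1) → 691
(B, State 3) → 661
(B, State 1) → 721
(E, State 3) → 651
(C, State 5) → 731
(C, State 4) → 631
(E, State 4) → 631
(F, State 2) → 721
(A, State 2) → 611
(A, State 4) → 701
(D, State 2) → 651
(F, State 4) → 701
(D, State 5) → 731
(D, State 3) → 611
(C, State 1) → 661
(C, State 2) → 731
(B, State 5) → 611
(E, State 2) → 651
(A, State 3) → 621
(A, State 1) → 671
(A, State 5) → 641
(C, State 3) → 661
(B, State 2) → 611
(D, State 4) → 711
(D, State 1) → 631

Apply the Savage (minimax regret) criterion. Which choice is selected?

Column bests: State 1=721, State 2=731, State 3=721, State 4=711, State 5=731.
A regrets: 50, 120, 100, 10, 90 → max 120
B regrets: 0, 120, 60, 100, 120 → max 120
C regrets: 60, 0, 60, 80, 0 → max 80
D regrets: 90, 80, 110, 0, 0 → max 110
E regrets: 10, 80, 70, 80, 120 → max 120
F regrets: 30, 10, 0, 10, 40 → max 40
Smallest max regret = 40 → F.

F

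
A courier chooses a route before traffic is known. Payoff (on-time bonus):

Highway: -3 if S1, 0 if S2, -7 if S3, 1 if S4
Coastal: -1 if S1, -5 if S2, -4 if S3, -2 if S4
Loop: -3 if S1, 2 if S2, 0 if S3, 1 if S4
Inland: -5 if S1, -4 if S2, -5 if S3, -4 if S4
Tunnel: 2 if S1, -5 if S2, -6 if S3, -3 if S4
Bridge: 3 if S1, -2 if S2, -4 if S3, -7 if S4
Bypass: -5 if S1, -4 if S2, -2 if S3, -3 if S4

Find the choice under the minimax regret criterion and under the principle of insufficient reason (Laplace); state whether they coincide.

Column bests: S1=3, S2=2, S3=0, S4=1.
Highway regrets: 6, 2, 7, 0 → max 7
Coastal regrets: 4, 7, 4, 3 → max 7
Loop regrets: 6, 0, 0, 0 → max 6
Inland regrets: 8, 6, 5, 5 → max 8
Tunnel regrets: 1, 7, 6, 4 → max 7
Bridge regrets: 0, 4, 4, 8 → max 8
Bypass regrets: 8, 6, 2, 4 → max 8
Smallest max regret = 6 → Loop.
Row averages: Highway=-2.25, Coastal=-3, Loop=0, Inland=-4.5, Tunnel=-3, Bridge=-2.5, Bypass=-3.5
Highest average = 0 → Loop.

minimax regret → Loop; laplace → Loop (agree)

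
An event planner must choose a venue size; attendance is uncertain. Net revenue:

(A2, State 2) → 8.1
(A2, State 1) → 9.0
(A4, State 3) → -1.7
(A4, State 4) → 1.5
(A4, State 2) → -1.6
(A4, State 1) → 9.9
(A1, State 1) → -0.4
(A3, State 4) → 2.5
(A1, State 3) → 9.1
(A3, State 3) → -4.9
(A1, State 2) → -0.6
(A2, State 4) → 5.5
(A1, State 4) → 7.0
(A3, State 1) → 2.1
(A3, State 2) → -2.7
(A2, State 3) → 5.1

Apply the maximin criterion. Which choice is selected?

Row minima: A1=-0.6, A2=5.1, A3=-4.9, A4=-1.7
Best worst-case = 5.1 → A2.

A2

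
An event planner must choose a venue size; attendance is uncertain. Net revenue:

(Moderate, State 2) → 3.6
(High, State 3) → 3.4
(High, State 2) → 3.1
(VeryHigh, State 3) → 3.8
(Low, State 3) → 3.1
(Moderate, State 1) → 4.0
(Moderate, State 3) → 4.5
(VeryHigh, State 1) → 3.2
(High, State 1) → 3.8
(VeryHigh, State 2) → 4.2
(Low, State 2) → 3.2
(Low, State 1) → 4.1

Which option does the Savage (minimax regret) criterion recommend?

Moderate

Column bests: State 1=4.1, State 2=4.2, State 3=4.5.
Low regrets: 0.0, 1.0, 1.4 → max 1.4
Moderate regrets: 0.1, 0.6, 0.0 → max 0.6
High regrets: 0.3, 1.1, 1.1 → max 1.1
VeryHigh regrets: 0.9, 0.0, 0.7 → max 0.9
Smallest max regret = 0.6 → Moderate.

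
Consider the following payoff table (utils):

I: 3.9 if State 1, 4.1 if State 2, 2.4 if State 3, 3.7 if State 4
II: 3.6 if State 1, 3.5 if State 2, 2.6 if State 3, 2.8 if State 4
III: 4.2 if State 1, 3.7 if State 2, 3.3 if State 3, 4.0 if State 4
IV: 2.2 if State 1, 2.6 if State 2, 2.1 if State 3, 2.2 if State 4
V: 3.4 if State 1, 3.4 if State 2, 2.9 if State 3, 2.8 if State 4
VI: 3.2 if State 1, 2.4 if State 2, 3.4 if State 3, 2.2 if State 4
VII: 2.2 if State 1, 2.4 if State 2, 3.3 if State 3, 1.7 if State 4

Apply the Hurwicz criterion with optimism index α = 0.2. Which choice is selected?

I: 0.2·4.1 + 0.8·2.4 = 2.74
II: 0.2·3.6 + 0.8·2.6 = 2.8
III: 0.2·4.2 + 0.8·3.3 = 3.48
IV: 0.2·2.6 + 0.8·2.1 = 2.2
V: 0.2·3.4 + 0.8·2.8 = 2.92
VI: 0.2·3.4 + 0.8·2.2 = 2.44
VII: 0.2·3.3 + 0.8·1.7 = 2.02
Highest Hurwicz score = 3.48 → III.

III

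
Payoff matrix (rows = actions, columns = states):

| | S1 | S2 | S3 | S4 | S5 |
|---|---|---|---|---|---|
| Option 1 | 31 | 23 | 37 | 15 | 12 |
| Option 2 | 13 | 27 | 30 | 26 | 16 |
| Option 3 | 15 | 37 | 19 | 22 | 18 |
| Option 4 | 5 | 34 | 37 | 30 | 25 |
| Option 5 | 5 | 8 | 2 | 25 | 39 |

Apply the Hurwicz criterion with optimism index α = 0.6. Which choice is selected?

Option 3

Option 1: 0.6·37 + 0.4·12 = 27
Option 2: 0.6·30 + 0.4·13 = 23.2
Option 3: 0.6·37 + 0.4·15 = 28.2
Option 4: 0.6·37 + 0.4·5 = 24.2
Option 5: 0.6·39 + 0.4·2 = 24.2
Highest Hurwicz score = 28.2 → Option 3.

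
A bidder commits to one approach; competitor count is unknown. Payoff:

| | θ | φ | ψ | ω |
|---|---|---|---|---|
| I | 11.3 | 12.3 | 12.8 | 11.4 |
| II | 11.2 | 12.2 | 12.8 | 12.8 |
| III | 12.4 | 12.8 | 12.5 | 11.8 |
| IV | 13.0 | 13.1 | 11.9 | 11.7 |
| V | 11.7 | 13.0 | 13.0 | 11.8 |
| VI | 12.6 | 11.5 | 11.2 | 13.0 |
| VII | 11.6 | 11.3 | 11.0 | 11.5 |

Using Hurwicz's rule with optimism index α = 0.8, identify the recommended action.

I: 0.8·12.8 + 0.2·11.3 = 12.5
II: 0.8·12.8 + 0.2·11.2 = 12.48
III: 0.8·12.8 + 0.2·11.8 = 12.6
IV: 0.8·13.1 + 0.2·11.7 = 12.82
V: 0.8·13.0 + 0.2·11.7 = 12.74
VI: 0.8·13.0 + 0.2·11.2 = 12.64
VII: 0.8·11.6 + 0.2·11.0 = 11.48
Highest Hurwicz score = 12.82 → IV.

IV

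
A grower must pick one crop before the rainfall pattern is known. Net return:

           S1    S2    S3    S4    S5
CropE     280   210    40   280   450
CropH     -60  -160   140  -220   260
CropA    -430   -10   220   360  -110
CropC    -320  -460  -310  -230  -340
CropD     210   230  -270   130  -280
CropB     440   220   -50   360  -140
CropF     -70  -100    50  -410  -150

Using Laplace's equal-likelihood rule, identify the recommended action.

CropE

Row averages: CropE=252, CropH=-8, CropA=6, CropC=-332, CropD=4, CropB=166, CropF=-136
Highest average = 252 → CropE.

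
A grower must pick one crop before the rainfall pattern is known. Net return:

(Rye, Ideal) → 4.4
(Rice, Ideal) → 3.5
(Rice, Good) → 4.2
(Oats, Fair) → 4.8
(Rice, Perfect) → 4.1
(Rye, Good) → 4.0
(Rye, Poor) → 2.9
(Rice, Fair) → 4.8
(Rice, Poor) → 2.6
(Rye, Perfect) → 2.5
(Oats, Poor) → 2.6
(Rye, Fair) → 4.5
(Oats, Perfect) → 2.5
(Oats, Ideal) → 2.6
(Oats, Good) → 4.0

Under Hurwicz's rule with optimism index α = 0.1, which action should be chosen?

Rice: 0.1·4.8 + 0.9·2.6 = 2.82
Rye: 0.1·4.5 + 0.9·2.5 = 2.7
Oats: 0.1·4.8 + 0.9·2.5 = 2.73
Highest Hurwicz score = 2.82 → Rice.

Rice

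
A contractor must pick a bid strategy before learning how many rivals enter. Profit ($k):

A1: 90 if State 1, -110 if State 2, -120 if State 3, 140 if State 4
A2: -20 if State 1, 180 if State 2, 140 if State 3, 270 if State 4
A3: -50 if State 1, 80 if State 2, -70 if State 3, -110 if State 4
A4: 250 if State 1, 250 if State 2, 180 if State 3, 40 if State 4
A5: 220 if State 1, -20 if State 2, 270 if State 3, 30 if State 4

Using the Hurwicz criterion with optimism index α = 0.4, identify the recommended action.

A4

A1: 0.4·140 + 0.6·(-120) = -16
A2: 0.4·270 + 0.6·(-20) = 96
A3: 0.4·80 + 0.6·(-110) = -34
A4: 0.4·250 + 0.6·40 = 124
A5: 0.4·270 + 0.6·(-20) = 96
Highest Hurwicz score = 124 → A4.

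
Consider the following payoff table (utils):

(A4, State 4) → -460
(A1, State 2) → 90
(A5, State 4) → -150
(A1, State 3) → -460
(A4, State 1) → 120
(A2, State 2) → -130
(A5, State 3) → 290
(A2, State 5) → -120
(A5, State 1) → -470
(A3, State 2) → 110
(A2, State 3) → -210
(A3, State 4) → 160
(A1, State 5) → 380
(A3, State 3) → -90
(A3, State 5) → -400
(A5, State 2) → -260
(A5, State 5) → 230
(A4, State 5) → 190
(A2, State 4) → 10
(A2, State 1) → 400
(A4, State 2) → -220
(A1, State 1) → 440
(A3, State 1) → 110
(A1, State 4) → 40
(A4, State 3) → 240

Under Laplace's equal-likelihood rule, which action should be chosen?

A1

Row averages: A1=98, A2=-10, A3=-22, A4=-26, A5=-72
Highest average = 98 → A1.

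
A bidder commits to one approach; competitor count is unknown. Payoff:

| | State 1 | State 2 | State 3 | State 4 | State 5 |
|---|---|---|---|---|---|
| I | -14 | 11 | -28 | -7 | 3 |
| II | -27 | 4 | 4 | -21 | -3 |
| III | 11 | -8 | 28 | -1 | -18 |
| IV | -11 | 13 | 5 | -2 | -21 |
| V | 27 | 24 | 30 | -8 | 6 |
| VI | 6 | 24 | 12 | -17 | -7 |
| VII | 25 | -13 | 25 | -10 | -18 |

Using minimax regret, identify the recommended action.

V

Column bests: State 1=27, State 2=24, State 3=30, State 4=-1, State 5=6.
I regrets: 41, 13, 58, 6, 3 → max 58
II regrets: 54, 20, 26, 20, 9 → max 54
III regrets: 16, 32, 2, 0, 24 → max 32
IV regrets: 38, 11, 25, 1, 27 → max 38
V regrets: 0, 0, 0, 7, 0 → max 7
VI regrets: 21, 0, 18, 16, 13 → max 21
VII regrets: 2, 37, 5, 9, 24 → max 37
Smallest max regret = 7 → V.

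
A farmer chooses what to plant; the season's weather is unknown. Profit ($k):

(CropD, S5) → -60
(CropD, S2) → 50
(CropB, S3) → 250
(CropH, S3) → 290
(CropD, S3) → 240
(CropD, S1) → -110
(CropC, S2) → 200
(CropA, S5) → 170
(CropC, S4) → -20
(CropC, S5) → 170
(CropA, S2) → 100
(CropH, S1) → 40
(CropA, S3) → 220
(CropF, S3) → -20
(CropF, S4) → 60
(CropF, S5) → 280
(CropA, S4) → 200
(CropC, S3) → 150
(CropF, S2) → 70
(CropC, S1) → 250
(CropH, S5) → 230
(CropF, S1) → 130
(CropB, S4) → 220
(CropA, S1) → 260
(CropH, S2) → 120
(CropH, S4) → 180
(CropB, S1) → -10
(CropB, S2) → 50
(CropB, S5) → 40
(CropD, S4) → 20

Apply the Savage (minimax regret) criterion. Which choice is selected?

CropA

Column bests: S1=260, S2=200, S3=290, S4=220, S5=280.
CropA regrets: 0, 100, 70, 20, 110 → max 110
CropF regrets: 130, 130, 310, 160, 0 → max 310
CropB regrets: 270, 150, 40, 0, 240 → max 270
CropH regrets: 220, 80, 0, 40, 50 → max 220
CropC regrets: 10, 0, 140, 240, 110 → max 240
CropD regrets: 370, 150, 50, 200, 340 → max 370
Smallest max regret = 110 → CropA.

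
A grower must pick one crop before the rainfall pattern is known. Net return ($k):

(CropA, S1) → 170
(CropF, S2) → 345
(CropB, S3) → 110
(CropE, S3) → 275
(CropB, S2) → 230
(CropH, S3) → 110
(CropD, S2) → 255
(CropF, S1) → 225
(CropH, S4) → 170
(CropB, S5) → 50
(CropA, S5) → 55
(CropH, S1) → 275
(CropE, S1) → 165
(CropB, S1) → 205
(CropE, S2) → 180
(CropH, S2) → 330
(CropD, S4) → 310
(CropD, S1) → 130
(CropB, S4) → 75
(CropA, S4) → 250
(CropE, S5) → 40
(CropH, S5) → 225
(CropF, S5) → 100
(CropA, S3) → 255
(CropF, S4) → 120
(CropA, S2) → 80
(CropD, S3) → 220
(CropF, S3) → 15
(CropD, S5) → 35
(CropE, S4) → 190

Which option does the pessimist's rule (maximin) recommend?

CropH

Row minima: CropB=50, CropH=110, CropA=55, CropE=40, CropF=15, CropD=35
Best worst-case = 110 → CropH.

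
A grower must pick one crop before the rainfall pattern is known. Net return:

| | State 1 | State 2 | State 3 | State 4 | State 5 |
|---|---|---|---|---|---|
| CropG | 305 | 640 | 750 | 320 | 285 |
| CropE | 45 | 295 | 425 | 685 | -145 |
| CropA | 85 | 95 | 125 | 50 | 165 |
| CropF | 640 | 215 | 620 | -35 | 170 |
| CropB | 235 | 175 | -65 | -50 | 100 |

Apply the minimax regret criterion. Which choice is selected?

Column bests: State 1=640, State 2=640, State 3=750, State 4=685, State 5=285.
CropG regrets: 335, 0, 0, 365, 0 → max 365
CropE regrets: 595, 345, 325, 0, 430 → max 595
CropA regrets: 555, 545, 625, 635, 120 → max 635
CropF regrets: 0, 425, 130, 720, 115 → max 720
CropB regrets: 405, 465, 815, 735, 185 → max 815
Smallest max regret = 365 → CropG.

CropG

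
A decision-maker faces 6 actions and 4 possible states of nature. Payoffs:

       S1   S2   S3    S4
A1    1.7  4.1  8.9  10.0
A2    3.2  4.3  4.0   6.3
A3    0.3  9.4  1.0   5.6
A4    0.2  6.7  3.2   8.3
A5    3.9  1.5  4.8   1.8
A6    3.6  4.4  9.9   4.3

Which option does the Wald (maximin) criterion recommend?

Row minima: A1=1.7, A2=3.2, A3=0.3, A4=0.2, A5=1.5, A6=3.6
Best worst-case = 3.6 → A6.

A6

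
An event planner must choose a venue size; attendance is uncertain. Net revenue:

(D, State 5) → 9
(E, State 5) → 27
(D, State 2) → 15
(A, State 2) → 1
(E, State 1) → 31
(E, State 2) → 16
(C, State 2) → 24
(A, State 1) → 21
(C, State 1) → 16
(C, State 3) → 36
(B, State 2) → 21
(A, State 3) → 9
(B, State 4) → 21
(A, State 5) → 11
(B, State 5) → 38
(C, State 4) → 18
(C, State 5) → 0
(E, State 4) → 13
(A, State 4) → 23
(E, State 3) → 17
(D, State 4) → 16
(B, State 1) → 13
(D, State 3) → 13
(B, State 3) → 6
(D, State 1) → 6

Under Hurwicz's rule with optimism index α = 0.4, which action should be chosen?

E

A: 0.4·23 + 0.6·1 = 9.8
B: 0.4·38 + 0.6·6 = 18.8
C: 0.4·36 + 0.6·0 = 14.4
D: 0.4·16 + 0.6·6 = 10
E: 0.4·31 + 0.6·13 = 20.2
Highest Hurwicz score = 20.2 → E.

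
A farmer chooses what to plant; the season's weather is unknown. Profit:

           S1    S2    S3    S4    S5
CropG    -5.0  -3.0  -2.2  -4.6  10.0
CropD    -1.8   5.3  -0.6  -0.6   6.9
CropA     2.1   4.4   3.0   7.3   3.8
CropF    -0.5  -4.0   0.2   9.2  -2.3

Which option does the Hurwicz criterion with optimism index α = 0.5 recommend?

CropA

CropG: 0.5·10.0 + 0.5·(-5.0) = 2.5
CropD: 0.5·6.9 + 0.5·(-1.8) = 2.55
CropA: 0.5·7.3 + 0.5·2.1 = 4.7
CropF: 0.5·9.2 + 0.5·(-4.0) = 2.6
Highest Hurwicz score = 4.7 → CropA.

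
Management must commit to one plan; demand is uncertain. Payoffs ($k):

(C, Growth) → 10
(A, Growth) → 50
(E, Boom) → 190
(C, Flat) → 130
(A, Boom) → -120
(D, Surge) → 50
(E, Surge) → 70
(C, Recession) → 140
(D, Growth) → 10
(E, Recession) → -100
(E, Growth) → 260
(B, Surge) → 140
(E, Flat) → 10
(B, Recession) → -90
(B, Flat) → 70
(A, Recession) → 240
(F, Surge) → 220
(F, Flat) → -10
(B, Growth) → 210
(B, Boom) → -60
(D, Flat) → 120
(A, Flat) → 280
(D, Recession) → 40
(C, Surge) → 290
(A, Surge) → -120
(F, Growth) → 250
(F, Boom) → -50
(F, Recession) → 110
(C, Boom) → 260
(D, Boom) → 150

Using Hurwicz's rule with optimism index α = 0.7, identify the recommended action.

C

A: 0.7·280 + 0.3·(-120) = 160
B: 0.7·210 + 0.3·(-90) = 120
C: 0.7·290 + 0.3·10 = 206
D: 0.7·150 + 0.3·10 = 108
E: 0.7·260 + 0.3·(-100) = 152
F: 0.7·250 + 0.3·(-50) = 160
Highest Hurwicz score = 206 → C.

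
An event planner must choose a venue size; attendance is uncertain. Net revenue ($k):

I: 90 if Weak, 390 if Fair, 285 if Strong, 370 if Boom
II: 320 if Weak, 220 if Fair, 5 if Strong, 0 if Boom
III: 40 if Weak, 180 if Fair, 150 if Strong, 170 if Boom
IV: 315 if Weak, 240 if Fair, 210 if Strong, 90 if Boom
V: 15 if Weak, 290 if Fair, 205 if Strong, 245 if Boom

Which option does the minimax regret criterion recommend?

I

Column bests: Weak=320, Fair=390, Strong=285, Boom=370.
I regrets: 230, 0, 0, 0 → max 230
II regrets: 0, 170, 280, 370 → max 370
III regrets: 280, 210, 135, 200 → max 280
IV regrets: 5, 150, 75, 280 → max 280
V regrets: 305, 100, 80, 125 → max 305
Smallest max regret = 230 → I.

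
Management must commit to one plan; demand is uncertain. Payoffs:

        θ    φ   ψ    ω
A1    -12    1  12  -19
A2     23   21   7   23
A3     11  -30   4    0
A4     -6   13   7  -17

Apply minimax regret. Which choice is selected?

Column bests: θ=23, φ=21, ψ=12, ω=23.
A1 regrets: 35, 20, 0, 42 → max 42
A2 regrets: 0, 0, 5, 0 → max 5
A3 regrets: 12, 51, 8, 23 → max 51
A4 regrets: 29, 8, 5, 40 → max 40
Smallest max regret = 5 → A2.

A2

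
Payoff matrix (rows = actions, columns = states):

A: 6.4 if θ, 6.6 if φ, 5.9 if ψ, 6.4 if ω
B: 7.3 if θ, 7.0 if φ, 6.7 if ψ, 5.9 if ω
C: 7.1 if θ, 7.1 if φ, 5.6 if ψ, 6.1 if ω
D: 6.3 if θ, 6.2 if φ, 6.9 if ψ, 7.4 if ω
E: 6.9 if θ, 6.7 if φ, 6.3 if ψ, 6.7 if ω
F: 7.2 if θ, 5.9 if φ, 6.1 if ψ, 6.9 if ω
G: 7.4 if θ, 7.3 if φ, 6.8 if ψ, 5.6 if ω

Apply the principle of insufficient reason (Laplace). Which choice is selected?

Row averages: A=6.325, B=6.725, C=6.475, D=6.7, E=6.65, F=6.525, G=6.775
Highest average = 6.775 → G.

G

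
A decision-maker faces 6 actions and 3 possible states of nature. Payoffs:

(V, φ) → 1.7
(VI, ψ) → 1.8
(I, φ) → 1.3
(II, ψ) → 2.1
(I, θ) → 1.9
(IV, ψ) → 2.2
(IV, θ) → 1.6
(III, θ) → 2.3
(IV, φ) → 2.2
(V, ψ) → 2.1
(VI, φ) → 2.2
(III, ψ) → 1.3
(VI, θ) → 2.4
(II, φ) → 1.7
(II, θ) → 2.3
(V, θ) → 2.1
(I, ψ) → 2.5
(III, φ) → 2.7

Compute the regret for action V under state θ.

Best payoff under θ is 2.4.
Regret = 2.4 − 2.1 = 0.3.

0.3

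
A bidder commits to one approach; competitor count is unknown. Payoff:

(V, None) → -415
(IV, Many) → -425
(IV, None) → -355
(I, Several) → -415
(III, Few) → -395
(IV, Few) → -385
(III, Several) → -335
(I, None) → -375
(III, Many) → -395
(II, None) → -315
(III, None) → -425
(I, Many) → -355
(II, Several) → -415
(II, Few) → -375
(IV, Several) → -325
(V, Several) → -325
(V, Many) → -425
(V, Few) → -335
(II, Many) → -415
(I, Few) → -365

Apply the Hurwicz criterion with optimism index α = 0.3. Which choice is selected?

I: 0.3·(-355) + 0.7·(-415) = -397
II: 0.3·(-315) + 0.7·(-415) = -385
III: 0.3·(-335) + 0.7·(-425) = -398
IV: 0.3·(-325) + 0.7·(-425) = -395
V: 0.3·(-325) + 0.7·(-425) = -395
Highest Hurwicz score = -385 → II.

II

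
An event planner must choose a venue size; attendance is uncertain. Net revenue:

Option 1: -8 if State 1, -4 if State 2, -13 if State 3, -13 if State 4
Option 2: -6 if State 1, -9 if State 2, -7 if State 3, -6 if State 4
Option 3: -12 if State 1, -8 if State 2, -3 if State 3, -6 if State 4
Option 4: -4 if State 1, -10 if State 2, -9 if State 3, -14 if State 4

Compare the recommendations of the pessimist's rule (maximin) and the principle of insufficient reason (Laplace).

maximin → Option 2; laplace → Option 2 (agree)

Row minima: Option 1=-13, Option 2=-9, Option 3=-12, Option 4=-14
Best worst-case = -9 → Option 2.
Row averages: Option 1=-9.5, Option 2=-7, Option 3=-7.25, Option 4=-9.25
Highest average = -7 → Option 2.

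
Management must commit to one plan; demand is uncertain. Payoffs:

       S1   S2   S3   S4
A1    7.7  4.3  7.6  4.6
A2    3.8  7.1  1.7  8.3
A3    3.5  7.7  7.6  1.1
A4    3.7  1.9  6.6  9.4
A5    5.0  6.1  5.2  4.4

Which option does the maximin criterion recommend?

A5

Row minima: A1=4.3, A2=1.7, A3=1.1, A4=1.9, A5=4.4
Best worst-case = 4.4 → A5.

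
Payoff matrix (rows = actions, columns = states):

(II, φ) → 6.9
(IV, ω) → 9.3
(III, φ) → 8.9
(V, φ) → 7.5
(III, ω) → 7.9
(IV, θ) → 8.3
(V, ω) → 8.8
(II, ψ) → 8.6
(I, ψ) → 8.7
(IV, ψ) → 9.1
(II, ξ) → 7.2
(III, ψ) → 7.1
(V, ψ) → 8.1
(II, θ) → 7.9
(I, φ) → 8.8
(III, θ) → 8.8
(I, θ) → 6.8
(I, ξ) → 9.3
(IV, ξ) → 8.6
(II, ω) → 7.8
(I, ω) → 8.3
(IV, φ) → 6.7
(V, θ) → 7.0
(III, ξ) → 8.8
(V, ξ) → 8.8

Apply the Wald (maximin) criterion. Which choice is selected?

III

Row minima: I=6.8, II=6.9, III=7.1, IV=6.7, V=7.0
Best worst-case = 7.1 → III.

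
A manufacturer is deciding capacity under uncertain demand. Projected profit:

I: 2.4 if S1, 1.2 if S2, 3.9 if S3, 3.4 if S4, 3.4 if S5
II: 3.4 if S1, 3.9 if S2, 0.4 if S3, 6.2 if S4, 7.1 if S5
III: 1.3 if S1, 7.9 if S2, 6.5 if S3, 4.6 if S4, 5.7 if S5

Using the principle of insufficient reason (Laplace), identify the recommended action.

III

Row averages: I=2.86, II=4.2, III=5.2
Highest average = 5.2 → III.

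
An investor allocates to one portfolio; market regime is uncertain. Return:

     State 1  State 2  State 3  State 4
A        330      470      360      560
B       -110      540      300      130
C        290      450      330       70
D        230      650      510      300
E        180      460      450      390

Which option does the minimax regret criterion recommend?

A

Column bests: State 1=330, State 2=650, State 3=510, State 4=560.
A regrets: 0, 180, 150, 0 → max 180
B regrets: 440, 110, 210, 430 → max 440
C regrets: 40, 200, 180, 490 → max 490
D regrets: 100, 0, 0, 260 → max 260
E regrets: 150, 190, 60, 170 → max 190
Smallest max regret = 180 → A.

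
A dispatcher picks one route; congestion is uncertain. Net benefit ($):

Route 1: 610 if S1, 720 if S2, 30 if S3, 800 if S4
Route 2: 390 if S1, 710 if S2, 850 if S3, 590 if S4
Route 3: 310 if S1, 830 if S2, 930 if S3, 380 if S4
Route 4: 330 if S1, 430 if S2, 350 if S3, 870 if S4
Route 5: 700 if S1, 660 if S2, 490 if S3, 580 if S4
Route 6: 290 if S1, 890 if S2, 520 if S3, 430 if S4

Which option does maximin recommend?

Route 5

Row minima: Route 1=30, Route 2=390, Route 3=310, Route 4=330, Route 5=490, Route 6=290
Best worst-case = 490 → Route 5.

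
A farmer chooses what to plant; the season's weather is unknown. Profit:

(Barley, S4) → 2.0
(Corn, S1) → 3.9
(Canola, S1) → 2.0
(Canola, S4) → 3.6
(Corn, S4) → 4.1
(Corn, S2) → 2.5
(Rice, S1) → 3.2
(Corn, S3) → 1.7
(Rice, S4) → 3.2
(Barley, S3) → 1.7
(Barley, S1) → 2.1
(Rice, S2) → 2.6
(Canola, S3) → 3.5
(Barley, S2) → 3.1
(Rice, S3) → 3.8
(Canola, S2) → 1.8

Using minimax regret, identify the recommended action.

Column bests: S1=3.9, S2=3.1, S3=3.8, S4=4.1.
Canola regrets: 1.9, 1.3, 0.3, 0.5 → max 1.9
Corn regrets: 0.0, 0.6, 2.1, 0.0 → max 2.1
Barley regrets: 1.8, 0.0, 2.1, 2.1 → max 2.1
Rice regrets: 0.7, 0.5, 0.0, 0.9 → max 0.9
Smallest max regret = 0.9 → Rice.

Rice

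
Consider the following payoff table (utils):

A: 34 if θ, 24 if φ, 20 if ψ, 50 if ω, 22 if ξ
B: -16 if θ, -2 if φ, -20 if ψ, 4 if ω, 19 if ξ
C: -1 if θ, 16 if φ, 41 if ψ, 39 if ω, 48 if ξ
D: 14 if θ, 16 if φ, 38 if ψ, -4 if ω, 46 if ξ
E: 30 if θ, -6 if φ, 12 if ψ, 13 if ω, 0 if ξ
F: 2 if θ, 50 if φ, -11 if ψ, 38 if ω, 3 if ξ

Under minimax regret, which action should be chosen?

A

Column bests: θ=34, φ=50, ψ=41, ω=50, ξ=48.
A regrets: 0, 26, 21, 0, 26 → max 26
B regrets: 50, 52, 61, 46, 29 → max 61
C regrets: 35, 34, 0, 11, 0 → max 35
D regrets: 20, 34, 3, 54, 2 → max 54
E regrets: 4, 56, 29, 37, 48 → max 56
F regrets: 32, 0, 52, 12, 45 → max 52
Smallest max regret = 26 → A.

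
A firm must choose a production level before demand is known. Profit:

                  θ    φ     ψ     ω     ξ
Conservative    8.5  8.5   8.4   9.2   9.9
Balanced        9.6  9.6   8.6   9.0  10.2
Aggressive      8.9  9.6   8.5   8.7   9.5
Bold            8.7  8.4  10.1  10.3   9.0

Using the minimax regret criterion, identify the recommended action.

Column bests: θ=9.6, φ=9.6, ψ=10.1, ω=10.3, ξ=10.2.
Conservative regrets: 1.1, 1.1, 1.7, 1.1, 0.3 → max 1.7
Balanced regrets: 0.0, 0.0, 1.5, 1.3, 0.0 → max 1.5
Aggressive regrets: 0.7, 0.0, 1.6, 1.6, 0.7 → max 1.6
Bold regrets: 0.9, 1.2, 0.0, 0.0, 1.2 → max 1.2
Smallest max regret = 1.2 → Bold.

Bold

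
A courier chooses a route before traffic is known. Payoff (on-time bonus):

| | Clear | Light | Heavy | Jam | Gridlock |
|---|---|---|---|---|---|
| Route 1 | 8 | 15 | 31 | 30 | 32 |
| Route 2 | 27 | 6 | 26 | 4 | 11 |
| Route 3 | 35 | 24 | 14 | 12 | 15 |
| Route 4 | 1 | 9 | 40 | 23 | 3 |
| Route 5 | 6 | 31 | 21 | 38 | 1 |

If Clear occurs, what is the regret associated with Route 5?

29

Best payoff under Clear is 35.
Regret = 35 − 6 = 29.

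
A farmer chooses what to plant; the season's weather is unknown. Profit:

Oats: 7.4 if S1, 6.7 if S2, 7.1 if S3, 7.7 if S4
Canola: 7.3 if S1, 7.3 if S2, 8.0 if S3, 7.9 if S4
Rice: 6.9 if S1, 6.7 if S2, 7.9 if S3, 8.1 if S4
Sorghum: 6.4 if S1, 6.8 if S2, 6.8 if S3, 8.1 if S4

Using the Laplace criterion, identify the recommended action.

Row averages: Oats=7.225, Canola=7.625, Rice=7.4, Sorghum=7.025
Highest average = 7.625 → Canola.

Canola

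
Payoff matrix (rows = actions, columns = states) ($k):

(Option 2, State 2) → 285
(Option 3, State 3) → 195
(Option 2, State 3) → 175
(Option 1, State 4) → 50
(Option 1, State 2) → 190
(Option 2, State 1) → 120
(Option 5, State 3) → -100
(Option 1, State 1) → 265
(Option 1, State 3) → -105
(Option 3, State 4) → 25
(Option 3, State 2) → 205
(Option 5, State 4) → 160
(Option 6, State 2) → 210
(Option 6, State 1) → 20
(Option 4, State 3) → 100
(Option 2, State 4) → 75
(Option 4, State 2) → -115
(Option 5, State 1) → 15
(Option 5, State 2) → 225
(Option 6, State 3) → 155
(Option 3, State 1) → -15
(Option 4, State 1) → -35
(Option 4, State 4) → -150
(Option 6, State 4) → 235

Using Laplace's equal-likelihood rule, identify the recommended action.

Option 2

Row averages: Option 1=100, Option 2=163.75, Option 3=102.5, Option 4=-50, Option 5=75, Option 6=155
Highest average = 163.75 → Option 2.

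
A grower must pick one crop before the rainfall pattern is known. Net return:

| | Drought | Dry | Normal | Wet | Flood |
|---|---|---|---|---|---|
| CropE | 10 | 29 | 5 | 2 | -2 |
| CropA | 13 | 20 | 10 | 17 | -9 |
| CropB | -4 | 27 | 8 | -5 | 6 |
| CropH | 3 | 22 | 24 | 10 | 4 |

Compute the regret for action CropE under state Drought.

Best payoff under Drought is 13.
Regret = 13 − 10 = 3.

3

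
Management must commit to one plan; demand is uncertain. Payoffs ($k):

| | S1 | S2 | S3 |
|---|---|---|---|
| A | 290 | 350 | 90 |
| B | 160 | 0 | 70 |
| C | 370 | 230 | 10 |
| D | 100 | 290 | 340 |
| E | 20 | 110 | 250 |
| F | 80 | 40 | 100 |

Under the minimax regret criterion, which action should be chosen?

A

Column bests: S1=370, S2=350, S3=340.
A regrets: 80, 0, 250 → max 250
B regrets: 210, 350, 270 → max 350
C regrets: 0, 120, 330 → max 330
D regrets: 270, 60, 0 → max 270
E regrets: 350, 240, 90 → max 350
F regrets: 290, 310, 240 → max 310
Smallest max regret = 250 → A.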